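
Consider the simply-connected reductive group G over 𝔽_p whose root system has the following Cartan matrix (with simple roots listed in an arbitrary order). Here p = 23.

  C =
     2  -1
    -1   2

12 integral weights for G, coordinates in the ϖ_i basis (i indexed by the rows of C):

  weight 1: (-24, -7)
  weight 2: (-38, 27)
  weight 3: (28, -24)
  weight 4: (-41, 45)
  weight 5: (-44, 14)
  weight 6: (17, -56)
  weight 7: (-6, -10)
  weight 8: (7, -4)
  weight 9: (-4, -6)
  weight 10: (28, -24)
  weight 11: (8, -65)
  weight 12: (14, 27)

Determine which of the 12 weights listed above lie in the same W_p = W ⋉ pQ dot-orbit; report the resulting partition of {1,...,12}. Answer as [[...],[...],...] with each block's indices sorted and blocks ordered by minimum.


Cartan matrix: type A_2 (|W|=6); un-permuting the 2 rows.

W_23-reps of the 12 weights in Ā_23 (same 2-coord order as C):

  λ_1 → (0, 17);  λ_2 → (9, 5);  λ_3 → (0, 17);  λ_4 → (0, 17);  λ_5 → (5, 3);  λ_6 → (9, 5);  λ_7 → (9, 5);  λ_8 → (5, 3);  λ_9 → (5, 3);  λ_10 → (0, 17);  λ_11 → (9, 5);  λ_12 → (5, 3)

These 12 weights hit 3 W_23-dot-orbits; sizes (4, 4, 4):

[[1, 3, 4, 10], [2, 6, 7, 11], [5, 8, 9, 12]]


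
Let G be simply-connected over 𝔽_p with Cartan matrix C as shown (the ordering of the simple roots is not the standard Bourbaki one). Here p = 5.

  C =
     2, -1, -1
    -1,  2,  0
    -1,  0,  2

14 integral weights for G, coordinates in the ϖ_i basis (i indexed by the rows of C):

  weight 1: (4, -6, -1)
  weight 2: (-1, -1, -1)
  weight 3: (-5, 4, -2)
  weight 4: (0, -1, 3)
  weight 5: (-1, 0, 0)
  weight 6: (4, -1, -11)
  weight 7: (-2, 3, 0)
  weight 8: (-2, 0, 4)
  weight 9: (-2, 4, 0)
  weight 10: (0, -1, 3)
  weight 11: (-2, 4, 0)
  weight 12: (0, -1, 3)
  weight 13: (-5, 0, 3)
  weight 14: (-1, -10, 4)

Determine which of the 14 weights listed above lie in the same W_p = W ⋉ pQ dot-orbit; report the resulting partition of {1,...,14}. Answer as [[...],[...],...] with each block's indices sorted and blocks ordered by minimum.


Dynkin diagram of C (from the 4 off-diagonal −1 entries): A_3.

Folding the 14 weights λ_j+ρ into Ā_5 (reps in the given 3-coord order):

    λ_1+ρ ↦ (0, 5, 0)
    λ_2+ρ ↦ (0, 0, 0)
    λ_3+ρ ↦ (1, 0, 4)
    λ_4+ρ ↦ (1, 0, 4)
    λ_5+ρ ↦ (0, 1, 1)
    λ_6+ρ ↦ (0, 0, 0)
    λ_7+ρ ↦ (1, 3, 0)
    λ_8+ρ ↦ (1, 0, 4)
    λ_9+ρ ↦ (1, 4, 0)
    λ_10+ρ ↦ (1, 0, 4)
    λ_11+ρ ↦ (1, 4, 0)
    λ_12+ρ ↦ (1, 0, 4)
    λ_13+ρ ↦ (1, 3, 0)
    λ_14+ρ ↦ (1, 4, 0)

6 distinct reps among the 14 weights ⇒ 6 W_5-linkage classes:

[[1], [2, 6], [3, 4, 8, 10, 12], [5], [7, 13], [9, 11, 14]]


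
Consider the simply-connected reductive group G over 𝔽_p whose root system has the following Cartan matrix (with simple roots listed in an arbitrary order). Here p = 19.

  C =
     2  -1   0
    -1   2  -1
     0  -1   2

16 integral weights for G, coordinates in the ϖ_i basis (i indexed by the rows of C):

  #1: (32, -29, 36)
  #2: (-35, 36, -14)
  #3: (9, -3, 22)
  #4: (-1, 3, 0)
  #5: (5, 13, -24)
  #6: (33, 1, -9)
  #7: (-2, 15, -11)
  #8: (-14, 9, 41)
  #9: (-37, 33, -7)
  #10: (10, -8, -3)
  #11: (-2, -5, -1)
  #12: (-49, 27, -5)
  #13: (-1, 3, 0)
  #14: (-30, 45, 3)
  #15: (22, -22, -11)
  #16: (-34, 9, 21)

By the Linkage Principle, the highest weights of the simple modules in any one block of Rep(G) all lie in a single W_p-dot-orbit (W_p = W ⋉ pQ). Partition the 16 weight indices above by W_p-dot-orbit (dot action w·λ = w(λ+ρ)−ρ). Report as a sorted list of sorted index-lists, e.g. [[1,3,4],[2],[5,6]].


A_3 Cartan matrix, 3 simple roots permuted; ρ=(1,1,1).

Alcove-folded reps (p=19, 16 weights, presented ϖ-order):

  λ_1 → (5, 4, 1) · λ_2 → (1, 5, 10) · λ_3 → (2, 2, 7) · λ_4 → (0, 4, 1) · λ_5 → (1, 5, 10) · λ_6 → (2, 9, 6) · λ_7 → (1, 5, 10) · λ_8 → (1, 5, 10) · λ_9 → (2, 9, 6) · λ_10 → (2, 2, 7) · λ_11 → (0, 4, 1) · λ_12 → (5, 4, 1) · λ_13 → (0, 4, 1) · λ_14 → (2, 2, 7) · λ_15 → (2, 2, 7) · λ_16 → (1, 5, 10)

Grouping the 16 weights by Ā_19-representative: 5 linkage classes.

[[1, 12], [2, 5, 7, 8, 16], [3, 10, 14, 15], [4, 11, 13], [6, 9]]


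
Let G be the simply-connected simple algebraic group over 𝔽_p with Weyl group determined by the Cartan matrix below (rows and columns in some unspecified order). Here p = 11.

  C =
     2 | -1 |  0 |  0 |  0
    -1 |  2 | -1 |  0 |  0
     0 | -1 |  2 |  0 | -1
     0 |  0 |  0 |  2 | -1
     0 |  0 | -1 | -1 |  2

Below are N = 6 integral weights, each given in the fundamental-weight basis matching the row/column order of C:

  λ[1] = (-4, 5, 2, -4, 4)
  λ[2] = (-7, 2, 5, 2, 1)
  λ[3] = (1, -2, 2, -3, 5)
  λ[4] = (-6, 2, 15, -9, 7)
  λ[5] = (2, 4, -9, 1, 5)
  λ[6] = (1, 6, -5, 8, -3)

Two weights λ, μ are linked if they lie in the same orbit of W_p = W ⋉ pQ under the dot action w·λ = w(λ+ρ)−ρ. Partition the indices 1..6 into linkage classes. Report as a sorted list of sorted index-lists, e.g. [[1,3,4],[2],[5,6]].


Cartan matrix: type A_5 (|W|=720); un-permuting the 5 rows.

λ_j+ρ reflected into Ā_11 (⟨·,θ^∨⟩≤11); 5-tuples as given:

    [1] (0, 3, 3, 0, 2)
    [2] (0, 3, 3, 0, 2)
    [3] (1, 1, 2, 2, 4)
    [4] (0, 3, 3, 0, 2)
    [5] (0, 3, 3, 0, 2)
    [6] (1, 1, 2, 2, 4)

These 6 weights hit 2 W_11-dot-orbits; sizes (4, 2):

[[1, 2, 4, 5], [3, 6]]


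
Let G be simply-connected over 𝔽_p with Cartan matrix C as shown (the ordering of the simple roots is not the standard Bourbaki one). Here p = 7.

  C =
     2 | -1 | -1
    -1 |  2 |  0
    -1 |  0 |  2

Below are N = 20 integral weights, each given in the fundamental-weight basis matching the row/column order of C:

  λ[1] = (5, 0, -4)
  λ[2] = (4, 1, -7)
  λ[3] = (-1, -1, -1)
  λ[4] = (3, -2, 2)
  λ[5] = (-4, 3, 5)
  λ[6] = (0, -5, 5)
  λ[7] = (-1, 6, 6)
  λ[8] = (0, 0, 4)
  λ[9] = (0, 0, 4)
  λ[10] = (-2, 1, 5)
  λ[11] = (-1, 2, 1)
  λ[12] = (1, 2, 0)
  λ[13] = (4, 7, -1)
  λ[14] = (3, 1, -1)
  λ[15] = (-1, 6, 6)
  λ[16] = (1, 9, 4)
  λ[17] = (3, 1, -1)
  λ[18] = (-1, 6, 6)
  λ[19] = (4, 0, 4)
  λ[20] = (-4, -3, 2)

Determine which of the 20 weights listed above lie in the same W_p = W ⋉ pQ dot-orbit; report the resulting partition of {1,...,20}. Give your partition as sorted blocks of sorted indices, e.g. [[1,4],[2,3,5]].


Dynkin diagram of C (from the 4 off-diagonal −1 entries): A_3.

W_7-reps of the 20 weights in Ā_7 (same 3-coord order as C):

    λ_1 → (3, 1, 3)
    λ_2 → (1, 1, 5)
    λ_3 → (0, 0, 0)
    λ_4 → (3, 1, 3)
    λ_5 → (3, 1, 3)
    λ_6 → (3, 1, 3)
    λ_7 → (0, 0, 0)
    λ_8 → (1, 1, 5)
    λ_9 → (1, 1, 5)
    λ_10 → (1, 1, 5)
    λ_11 → (0, 3, 2)
    λ_12 → (2, 3, 1)
    λ_13 → (1, 1, 5)
    λ_14 → (4, 2, 0)
    λ_15 → (0, 0, 0)
    λ_16 → (0, 3, 2)
    λ_17 → (4, 2, 0)
    λ_18 → (0, 0, 0)
    λ_19 → (2, 3, 1)
    λ_20 → (0, 3, 2)

The 20 indices split into 6 linkage classes (same alcove rep ⇔ same W_7-dot-orbit):

[[1, 4, 5, 6], [2, 8, 9, 10, 13], [3, 7, 15, 18], [11, 16, 20], [12, 19], [14, 17]]


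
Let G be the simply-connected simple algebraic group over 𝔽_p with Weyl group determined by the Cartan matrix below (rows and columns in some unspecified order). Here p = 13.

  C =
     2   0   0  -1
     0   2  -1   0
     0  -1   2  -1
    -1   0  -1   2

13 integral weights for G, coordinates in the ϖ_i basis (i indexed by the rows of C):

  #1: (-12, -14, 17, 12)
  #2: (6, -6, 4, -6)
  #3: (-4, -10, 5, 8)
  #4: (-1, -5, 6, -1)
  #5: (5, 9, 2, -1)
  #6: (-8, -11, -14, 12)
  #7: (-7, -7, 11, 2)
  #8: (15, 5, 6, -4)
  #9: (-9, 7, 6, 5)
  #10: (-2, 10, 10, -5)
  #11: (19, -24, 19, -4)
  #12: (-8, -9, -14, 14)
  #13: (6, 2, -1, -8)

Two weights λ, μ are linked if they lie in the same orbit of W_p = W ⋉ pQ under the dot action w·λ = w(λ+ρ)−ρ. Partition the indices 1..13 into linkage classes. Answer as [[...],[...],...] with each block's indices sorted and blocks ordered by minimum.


A_4 Cartan matrix, 4 simple roots permuted; ρ=(1,1,1,1).

λ_j+ρ reflected into Ā_13 (⟨·,θ^∨⟩≤13); 4-tuples as given:

  1: (2, 0, 5, 0) · 2: (2, 0, 5, 0) · 3: (1, 4, 3, 3) · 4: (0, 4, 3, 0) · 5: (0, 4, 3, 0) · 6: (0, 4, 3, 0) · 7: (1, 4, 3, 3) · 8: (0, 4, 3, 0) · 9: (2, 0, 5, 0) · 10: (1, 2, 2, 4) · 11: (1, 4, 3, 3) · 12: (2, 0, 5, 0) · 13: (0, 4, 3, 0)

4 distinct reps among the 13 weights ⇒ 4 W_13-linkage classes:

[[1, 2, 9, 12], [3, 7, 11], [4, 5, 6, 8, 13], [10]]


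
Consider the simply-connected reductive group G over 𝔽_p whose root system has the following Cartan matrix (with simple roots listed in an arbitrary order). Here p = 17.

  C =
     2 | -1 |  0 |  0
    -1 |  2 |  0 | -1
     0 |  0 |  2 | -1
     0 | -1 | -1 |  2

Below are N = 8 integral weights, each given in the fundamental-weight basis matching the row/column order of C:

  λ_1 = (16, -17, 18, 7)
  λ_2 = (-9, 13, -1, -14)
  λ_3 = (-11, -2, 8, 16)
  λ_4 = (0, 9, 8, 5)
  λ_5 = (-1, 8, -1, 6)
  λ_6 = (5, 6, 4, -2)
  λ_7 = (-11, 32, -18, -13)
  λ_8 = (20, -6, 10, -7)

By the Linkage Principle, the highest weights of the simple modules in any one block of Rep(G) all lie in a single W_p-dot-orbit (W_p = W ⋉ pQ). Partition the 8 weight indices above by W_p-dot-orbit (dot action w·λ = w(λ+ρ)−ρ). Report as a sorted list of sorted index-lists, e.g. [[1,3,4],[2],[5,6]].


Dynkin diagram of C (from the 6 off-diagonal −1 entries): A_4.

Each λ_j+ρ reduced to Ā_17; 4-tuples below use C's row order:

  [1] (8, 2, 0, 6)
  [2] (1, 0, 6, 7)
  [3] (8, 2, 0, 6)
  [4] (8, 2, 0, 6)
  [5] (0, 9, 0, 7)
  [6] (6, 6, 4, 1)
  [7] (6, 6, 4, 1)
  [8] (6, 6, 4, 1)

These 8 weights hit 4 W_17-dot-orbits; sizes (3, 1, 1, 3):

[[1, 3, 4], [2], [5], [6, 7, 8]]


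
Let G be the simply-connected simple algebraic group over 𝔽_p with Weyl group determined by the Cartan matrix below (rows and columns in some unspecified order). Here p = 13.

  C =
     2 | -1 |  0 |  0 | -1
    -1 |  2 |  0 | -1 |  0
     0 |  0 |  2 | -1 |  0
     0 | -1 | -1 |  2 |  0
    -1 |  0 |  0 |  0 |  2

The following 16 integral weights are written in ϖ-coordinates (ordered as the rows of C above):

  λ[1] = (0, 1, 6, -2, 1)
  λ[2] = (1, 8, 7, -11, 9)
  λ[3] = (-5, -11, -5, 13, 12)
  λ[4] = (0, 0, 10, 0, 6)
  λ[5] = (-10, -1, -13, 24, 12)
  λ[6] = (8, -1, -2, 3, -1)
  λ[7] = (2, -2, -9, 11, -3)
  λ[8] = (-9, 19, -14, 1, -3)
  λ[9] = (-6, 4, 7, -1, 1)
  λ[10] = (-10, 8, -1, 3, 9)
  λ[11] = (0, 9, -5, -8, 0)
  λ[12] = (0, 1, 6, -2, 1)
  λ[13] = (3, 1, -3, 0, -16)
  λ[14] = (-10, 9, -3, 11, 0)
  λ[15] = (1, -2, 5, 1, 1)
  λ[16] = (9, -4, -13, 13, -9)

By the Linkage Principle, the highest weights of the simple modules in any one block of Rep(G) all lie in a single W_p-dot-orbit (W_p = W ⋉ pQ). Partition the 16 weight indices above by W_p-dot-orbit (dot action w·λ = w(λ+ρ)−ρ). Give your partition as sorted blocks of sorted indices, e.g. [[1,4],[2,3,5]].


Cartan matrix: type A_5 (|W|=720); un-permuting the 5 rows.

λ_j+ρ reflected into Ā_13 (⟨·,θ^∨⟩≤13); 5-tuples as given:

    [1] (1, 1, 6, 1, 2)
    [2] (1, 1, 6, 1, 2)
    [3] (9, 0, 1, 3, 0)
    [4] (0, 1, 3, 1, 1)
    [5] (9, 0, 1, 3, 0)
    [6] (9, 0, 1, 3, 0)
    [7] (0, 1, 7, 3, 1)
    [8] (0, 1, 7, 3, 1)
    [9] (2, 0, 8, 0, 3)
    [10] (9, 0, 1, 3, 0)
    [11] (0, 1, 7, 3, 1)
    [12] (1, 1, 6, 1, 2)
    [13] (1, 1, 6, 1, 2)
    [14] (0, 1, 7, 3, 1)
    [15] (1, 1, 6, 1, 2)
    [16] (0, 1, 3, 1, 1)

The 16 indices split into 5 linkage classes (same alcove rep ⇔ same W_13-dot-orbit):

[[1, 2, 12, 13, 15], [3, 5, 6, 10], [4, 16], [7, 8, 11, 14], [9]]


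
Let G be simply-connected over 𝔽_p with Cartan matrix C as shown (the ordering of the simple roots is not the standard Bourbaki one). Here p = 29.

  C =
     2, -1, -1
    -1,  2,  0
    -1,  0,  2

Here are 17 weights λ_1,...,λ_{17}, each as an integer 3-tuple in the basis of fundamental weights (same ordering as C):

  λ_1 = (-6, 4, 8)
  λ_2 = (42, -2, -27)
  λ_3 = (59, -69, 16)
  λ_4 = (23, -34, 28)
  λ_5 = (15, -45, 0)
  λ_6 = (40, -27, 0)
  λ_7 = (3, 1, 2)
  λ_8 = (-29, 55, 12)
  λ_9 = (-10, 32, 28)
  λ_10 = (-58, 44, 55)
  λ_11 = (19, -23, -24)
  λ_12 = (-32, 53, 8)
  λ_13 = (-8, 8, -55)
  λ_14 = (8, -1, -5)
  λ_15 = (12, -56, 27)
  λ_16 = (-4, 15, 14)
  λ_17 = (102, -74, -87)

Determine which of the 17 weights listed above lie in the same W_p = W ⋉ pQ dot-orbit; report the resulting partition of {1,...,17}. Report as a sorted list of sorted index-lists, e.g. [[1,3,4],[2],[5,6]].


Root system A_3: the 3×3 matrix C matches after relabeling.

Folding the 17 weights λ_j+ρ into Ā_29 (reps in the given 3-coord order):

  λ_1 → (5, 0, 4);  λ_2 → (3, 13, 12);  λ_3 → (10, 9, 2);  λ_4 → (5, 0, 4);  λ_5 → (1, 1, 12);  λ_6 → (3, 13, 12);  λ_7 → (4, 2, 3);  λ_8 → (1, 1, 12);  λ_9 → (5, 0, 4);  λ_10 → (1, 1, 12);  λ_11 → (20, 3, 2);  λ_12 → (4, 2, 3);  λ_13 → (20, 3, 2);  λ_14 → (5, 0, 4);  λ_15 → (3, 13, 12);  λ_16 → (3, 13, 12);  λ_17 → (1, 1, 12)

Partition of {1..17} into 6 W_29-dot-orbits:

[[1, 4, 9, 14], [2, 6, 15, 16], [3], [5, 8, 10, 17], [7, 12], [11, 13]]


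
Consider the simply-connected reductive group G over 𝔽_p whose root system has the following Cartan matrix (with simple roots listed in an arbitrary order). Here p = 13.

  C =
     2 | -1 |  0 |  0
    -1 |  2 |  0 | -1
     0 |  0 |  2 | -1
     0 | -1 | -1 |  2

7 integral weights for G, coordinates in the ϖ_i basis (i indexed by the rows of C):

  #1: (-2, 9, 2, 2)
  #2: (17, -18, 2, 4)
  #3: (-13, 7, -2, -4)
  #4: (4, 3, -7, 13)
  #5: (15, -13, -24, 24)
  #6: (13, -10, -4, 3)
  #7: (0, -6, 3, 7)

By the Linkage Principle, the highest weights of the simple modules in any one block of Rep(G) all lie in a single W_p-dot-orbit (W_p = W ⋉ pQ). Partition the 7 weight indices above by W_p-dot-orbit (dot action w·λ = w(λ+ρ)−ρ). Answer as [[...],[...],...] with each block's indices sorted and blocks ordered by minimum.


Cartan matrix: type A_4 (|W|=120); un-permuting the 4 rows.

Alcove-folded reps (p=13, 7 weights, presented ϖ-order):

    λ_1+ρ ↦ (2, 7, 0, 3)
    λ_2+ρ ↦ (4, 1, 4, 3)
    λ_3+ρ ↦ (4, 1, 4, 3)
    λ_4+ρ ↦ (4, 1, 4, 3)
    λ_5+ρ ↦ (2, 7, 0, 3)
    λ_6+ρ ↦ (4, 1, 4, 3)
    λ_7+ρ ↦ (4, 1, 4, 3)

2 distinct reps among the 7 weights ⇒ 2 W_13-linkage classes:

[[1, 5], [2, 3, 4, 6, 7]]


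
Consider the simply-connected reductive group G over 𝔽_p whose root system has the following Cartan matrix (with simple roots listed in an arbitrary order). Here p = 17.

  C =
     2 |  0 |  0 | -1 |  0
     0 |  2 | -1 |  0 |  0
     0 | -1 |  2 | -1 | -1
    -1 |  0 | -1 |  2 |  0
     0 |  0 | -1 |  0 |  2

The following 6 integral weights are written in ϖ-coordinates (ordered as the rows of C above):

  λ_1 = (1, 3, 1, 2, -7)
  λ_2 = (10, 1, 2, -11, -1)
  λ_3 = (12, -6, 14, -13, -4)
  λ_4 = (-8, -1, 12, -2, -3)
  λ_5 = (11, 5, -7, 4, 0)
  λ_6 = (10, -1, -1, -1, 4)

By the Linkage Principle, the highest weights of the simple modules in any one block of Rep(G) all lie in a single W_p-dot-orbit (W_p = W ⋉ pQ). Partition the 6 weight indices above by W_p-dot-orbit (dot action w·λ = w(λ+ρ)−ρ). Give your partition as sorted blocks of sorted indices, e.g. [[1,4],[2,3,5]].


Cartan matrix: type D_5 (|W|=1920); un-permuting the 5 rows.

Ā_17 reps of the 6 weights (D_5, coords as presented):

  λ_1+ρ ↦ (1, 0, 3, 1, 2);  λ_2+ρ ↦ (1, 0, 3, 1, 2);  λ_3+ρ ↦ (1, 0, 3, 1, 2);  λ_4+ρ ↦ (1, 0, 3, 1, 2);  λ_5+ρ ↦ (11, 0, 0, 0, 5);  λ_6+ρ ↦ (11, 0, 0, 0, 5)

The 6 indices split into 2 linkage classes (same alcove rep ⇔ same W_17-dot-orbit):

[[1, 2, 3, 4], [5, 6]]


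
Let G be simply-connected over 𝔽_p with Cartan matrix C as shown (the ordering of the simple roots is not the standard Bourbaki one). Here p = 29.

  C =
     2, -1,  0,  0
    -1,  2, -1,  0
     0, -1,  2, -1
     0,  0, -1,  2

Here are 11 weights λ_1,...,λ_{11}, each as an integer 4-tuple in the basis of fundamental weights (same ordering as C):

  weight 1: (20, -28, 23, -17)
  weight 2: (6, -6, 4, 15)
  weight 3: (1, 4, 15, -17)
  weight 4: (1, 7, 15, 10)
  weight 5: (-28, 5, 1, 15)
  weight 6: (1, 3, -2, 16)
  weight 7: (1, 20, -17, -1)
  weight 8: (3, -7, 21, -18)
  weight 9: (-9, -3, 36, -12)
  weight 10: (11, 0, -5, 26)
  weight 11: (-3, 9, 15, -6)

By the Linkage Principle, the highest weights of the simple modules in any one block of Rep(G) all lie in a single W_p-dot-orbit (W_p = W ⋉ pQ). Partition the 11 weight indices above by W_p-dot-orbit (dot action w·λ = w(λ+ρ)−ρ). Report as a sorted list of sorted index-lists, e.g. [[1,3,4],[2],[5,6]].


Cartan matrix: type A_4 (|W|=120); un-permuting the 4 rows.

Folding the 11 weights λ_j+ρ into Ā_29 (reps in the given 4-coord order):

  1: (6, 2, 16, 3)
  2: (2, 5, 0, 16)
  3: (2, 5, 0, 16)
  4: (6, 2, 16, 3)
  5: (6, 2, 16, 3)
  6: (2, 3, 1, 16)
  7: (2, 5, 0, 16)
  8: (2, 3, 1, 16)
  9: (6, 2, 16, 3)
  10: (2, 3, 1, 16)
  11: (2, 8, 11, 5)

Partition of {1..11} into 4 W_29-dot-orbits:

[[1, 4, 5, 9], [2, 3, 7], [6, 8, 10], [11]]


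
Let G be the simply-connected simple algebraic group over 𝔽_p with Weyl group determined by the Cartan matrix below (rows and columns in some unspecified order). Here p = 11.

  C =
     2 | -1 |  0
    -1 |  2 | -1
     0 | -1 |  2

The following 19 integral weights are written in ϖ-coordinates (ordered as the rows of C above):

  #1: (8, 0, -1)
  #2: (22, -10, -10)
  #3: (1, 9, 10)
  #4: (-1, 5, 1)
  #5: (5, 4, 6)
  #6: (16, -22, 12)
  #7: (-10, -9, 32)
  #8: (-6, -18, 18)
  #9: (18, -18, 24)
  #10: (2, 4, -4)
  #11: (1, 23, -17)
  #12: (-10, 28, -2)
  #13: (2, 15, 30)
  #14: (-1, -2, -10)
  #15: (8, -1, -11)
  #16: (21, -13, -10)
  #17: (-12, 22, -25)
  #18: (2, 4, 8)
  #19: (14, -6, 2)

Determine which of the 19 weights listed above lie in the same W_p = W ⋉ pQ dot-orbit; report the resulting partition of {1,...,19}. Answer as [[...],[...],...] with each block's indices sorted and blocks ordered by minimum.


Dynkin diagram of C (from the 4 off-diagonal −1 entries): A_3.

Alcove-folded reps (p=11, 19 weights, presented ϖ-order):

  λ_1+ρ ↦ (9, 1, 0)
  λ_2+ρ ↦ (6, 1, 2)
  λ_3+ρ ↦ (9, 1, 0)
  λ_4+ρ ↦ (0, 6, 2)
  λ_5+ρ ↦ (1, 4, 0)
  λ_6+ρ ↦ (6, 1, 2)
  λ_7+ρ ↦ (0, 6, 2)
  λ_8+ρ ↦ (0, 6, 2)
  λ_9+ρ ↦ (3, 2, 3)
  λ_10+ρ ↦ (3, 2, 3)
  λ_11+ρ ↦ (6, 1, 2)
  λ_12+ρ ↦ (6, 1, 2)
  λ_13+ρ ↦ (3, 2, 3)
  λ_14+ρ ↦ (9, 1, 0)
  λ_15+ρ ↦ (1, 9, 0)
  λ_16+ρ ↦ (9, 1, 0)
  λ_17+ρ ↦ (9, 1, 0)
  λ_18+ρ ↦ (3, 2, 3)
  λ_19+ρ ↦ (6, 1, 2)

These 19 weights hit 6 W_11-dot-orbits; sizes (5, 5, 3, 1, 4, 1):

[[1, 3, 14, 16, 17], [2, 6, 11, 12, 19], [4, 7, 8], [5], [9, 10, 13, 18], [15]]


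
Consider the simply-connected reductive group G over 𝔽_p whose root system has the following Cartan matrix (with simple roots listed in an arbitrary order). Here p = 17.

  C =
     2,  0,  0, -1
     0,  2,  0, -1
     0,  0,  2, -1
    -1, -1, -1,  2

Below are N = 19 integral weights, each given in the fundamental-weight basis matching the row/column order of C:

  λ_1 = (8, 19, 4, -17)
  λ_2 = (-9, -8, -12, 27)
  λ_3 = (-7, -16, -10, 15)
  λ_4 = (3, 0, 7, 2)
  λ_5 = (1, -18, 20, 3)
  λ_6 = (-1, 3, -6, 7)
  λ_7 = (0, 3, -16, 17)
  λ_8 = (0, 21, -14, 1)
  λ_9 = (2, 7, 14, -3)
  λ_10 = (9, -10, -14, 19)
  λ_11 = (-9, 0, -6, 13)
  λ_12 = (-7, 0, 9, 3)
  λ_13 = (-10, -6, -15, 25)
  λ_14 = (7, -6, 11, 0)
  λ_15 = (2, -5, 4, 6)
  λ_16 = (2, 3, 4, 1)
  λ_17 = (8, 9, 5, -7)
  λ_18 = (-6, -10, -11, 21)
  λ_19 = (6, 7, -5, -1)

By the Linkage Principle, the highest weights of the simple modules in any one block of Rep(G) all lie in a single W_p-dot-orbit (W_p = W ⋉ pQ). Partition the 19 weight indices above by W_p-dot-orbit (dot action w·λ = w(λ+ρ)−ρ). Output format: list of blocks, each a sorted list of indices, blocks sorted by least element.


Cartan matrix: type D_4 (|W|=192); un-permuting the 4 rows.

Ā_17 reps of the 19 weights (D_4, coords as presented):

    λ_1+ρ ↦ (4, 1, 8, 1)
    λ_2+ρ ↦ (3, 4, 0, 4)
    λ_3+ρ ↦ (8, 1, 5, 1)
    λ_4+ρ ↦ (4, 1, 8, 1)
    λ_5+ρ ↦ (3, 4, 0, 4)
    λ_6+ρ ↦ (0, 4, 5, 3)
    λ_7+ρ ↦ (4, 1, 8, 1)
    λ_8+ρ ↦ (3, 4, 5, 2)
    λ_9+ρ ↦ (4, 1, 8, 1)
    λ_10+ρ ↦ (3, 4, 0, 4)
    λ_11+ρ ↦ (8, 1, 5, 1)
    λ_12+ρ ↦ (4, 1, 8, 1)
    λ_13+ρ ↦ (0, 4, 5, 3)
    λ_14+ρ ↦ (4, 1, 8, 0)
    λ_15+ρ ↦ (3, 4, 5, 2)
    λ_16+ρ ↦ (3, 4, 5, 2)
    λ_17+ρ ↦ (3, 4, 0, 4)
    λ_18+ρ ↦ (0, 4, 5, 3)
    λ_19+ρ ↦ (3, 4, 0, 4)

Partition of {1..19} into 6 W_17-dot-orbits:

[[1, 4, 7, 9, 12], [2, 5, 10, 17, 19], [3, 11], [6, 13, 18], [8, 15, 16], [14]]


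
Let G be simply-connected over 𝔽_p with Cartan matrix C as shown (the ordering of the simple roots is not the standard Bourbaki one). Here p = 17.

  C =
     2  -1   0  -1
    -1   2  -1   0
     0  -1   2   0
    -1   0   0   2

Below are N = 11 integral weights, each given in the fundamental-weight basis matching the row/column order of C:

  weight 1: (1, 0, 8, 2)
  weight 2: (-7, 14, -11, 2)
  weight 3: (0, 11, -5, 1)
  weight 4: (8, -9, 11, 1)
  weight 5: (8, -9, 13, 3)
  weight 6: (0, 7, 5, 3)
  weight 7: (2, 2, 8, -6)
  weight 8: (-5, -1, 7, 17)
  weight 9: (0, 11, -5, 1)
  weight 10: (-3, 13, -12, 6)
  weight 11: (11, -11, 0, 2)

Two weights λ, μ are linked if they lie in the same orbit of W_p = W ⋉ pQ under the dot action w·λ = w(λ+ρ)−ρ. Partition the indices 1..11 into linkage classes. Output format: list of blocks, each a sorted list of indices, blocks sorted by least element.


Cartan matrix: type A_4 (|W|=120); un-permuting the 4 rows.

Folding the 11 weights λ_j+ρ into Ā_17 (reps in the given 4-coord order):

  [1] (2, 1, 9, 3);  [2] (2, 1, 9, 3);  [3] (1, 8, 4, 2);  [4] (1, 8, 4, 2);  [5] (1, 8, 4, 2);  [6] (1, 8, 4, 2);  [7] (2, 1, 9, 3);  [8] (0, 3, 1, 9);  [9] (1, 8, 4, 2);  [10] (2, 1, 9, 3);  [11] (2, 1, 9, 3)

Linkage partition of the 11 weights (3 classes, p=17):

[[1, 2, 7, 10, 11], [3, 4, 5, 6, 9], [8]]


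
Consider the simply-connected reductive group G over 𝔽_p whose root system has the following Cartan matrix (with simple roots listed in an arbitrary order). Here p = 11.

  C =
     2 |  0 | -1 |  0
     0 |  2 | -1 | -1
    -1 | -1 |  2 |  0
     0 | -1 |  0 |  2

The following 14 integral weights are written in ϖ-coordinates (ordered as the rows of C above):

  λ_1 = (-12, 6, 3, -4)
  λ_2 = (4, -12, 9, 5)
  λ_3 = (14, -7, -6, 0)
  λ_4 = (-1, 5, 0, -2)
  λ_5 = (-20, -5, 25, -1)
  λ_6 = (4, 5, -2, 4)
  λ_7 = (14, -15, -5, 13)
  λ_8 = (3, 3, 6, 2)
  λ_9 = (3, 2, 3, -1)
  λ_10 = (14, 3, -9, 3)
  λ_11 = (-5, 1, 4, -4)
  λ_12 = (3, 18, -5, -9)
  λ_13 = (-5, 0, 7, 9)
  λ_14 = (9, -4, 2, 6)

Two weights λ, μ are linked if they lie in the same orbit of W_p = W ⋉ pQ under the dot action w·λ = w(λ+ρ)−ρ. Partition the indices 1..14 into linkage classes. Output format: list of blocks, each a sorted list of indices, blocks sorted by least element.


Cartan matrix: type A_4 (|W|=120); un-permuting the 4 rows.

λ_j+ρ reflected into Ā_11 (⟨·,θ^∨⟩≤11); 4-tuples as given:

  λ_1 → (4, 3, 4, 0)
  λ_2 → (0, 5, 1, 1)
  λ_3 → (0, 5, 1, 1)
  λ_4 → (0, 5, 1, 1)
  λ_5 → (4, 3, 4, 0)
  λ_6 → (0, 5, 1, 1)
  λ_7 → (4, 3, 4, 0)
  λ_8 → (3, 0, 4, 4)
  λ_9 → (4, 3, 4, 0)
  λ_10 → (3, 0, 4, 4)
  λ_11 → (4, 1, 0, 2)
  λ_12 → (4, 3, 4, 0)
  λ_13 → (4, 1, 0, 2)
  λ_14 → (4, 1, 0, 2)

Grouping the 14 weights by Ā_11-representative: 4 linkage classes.

[[1, 5, 7, 9, 12], [2, 3, 4, 6], [8, 10], [11, 13, 14]]


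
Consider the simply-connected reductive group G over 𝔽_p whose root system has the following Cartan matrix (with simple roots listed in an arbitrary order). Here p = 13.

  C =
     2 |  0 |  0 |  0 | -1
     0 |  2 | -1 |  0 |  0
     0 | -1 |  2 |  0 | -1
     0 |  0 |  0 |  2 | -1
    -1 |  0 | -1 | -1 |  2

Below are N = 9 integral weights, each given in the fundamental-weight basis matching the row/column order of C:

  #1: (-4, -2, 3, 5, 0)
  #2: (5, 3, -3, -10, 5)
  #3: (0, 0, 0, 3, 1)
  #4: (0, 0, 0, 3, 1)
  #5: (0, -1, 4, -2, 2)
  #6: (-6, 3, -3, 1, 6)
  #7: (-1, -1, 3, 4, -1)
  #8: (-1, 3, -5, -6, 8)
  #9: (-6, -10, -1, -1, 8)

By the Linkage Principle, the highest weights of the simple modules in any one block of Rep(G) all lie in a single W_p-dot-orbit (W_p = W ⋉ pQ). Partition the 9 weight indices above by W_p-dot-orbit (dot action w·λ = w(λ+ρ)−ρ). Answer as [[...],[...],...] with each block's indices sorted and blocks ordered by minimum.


Dynkin diagram of C (from the 8 off-diagonal −1 entries): D_5.

λ_j+ρ reflected into Ā_13 (⟨·,θ^∨⟩≤13); 5-tuples as given:

  1: (1, 1, 1, 4, 2) · 2: (1, 1, 1, 4, 2) · 3: (1, 1, 1, 4, 2) · 4: (1, 1, 1, 4, 2) · 5: (1, 0, 2, 1, 2) · 6: (5, 2, 2, 2, 0) · 7: (0, 0, 4, 5, 0) · 8: (0, 0, 4, 5, 0) · 9: (0, 0, 4, 5, 0)

4 distinct reps among the 9 weights ⇒ 4 W_13-linkage classes:

[[1, 2, 3, 4], [5], [6], [7, 8, 9]]


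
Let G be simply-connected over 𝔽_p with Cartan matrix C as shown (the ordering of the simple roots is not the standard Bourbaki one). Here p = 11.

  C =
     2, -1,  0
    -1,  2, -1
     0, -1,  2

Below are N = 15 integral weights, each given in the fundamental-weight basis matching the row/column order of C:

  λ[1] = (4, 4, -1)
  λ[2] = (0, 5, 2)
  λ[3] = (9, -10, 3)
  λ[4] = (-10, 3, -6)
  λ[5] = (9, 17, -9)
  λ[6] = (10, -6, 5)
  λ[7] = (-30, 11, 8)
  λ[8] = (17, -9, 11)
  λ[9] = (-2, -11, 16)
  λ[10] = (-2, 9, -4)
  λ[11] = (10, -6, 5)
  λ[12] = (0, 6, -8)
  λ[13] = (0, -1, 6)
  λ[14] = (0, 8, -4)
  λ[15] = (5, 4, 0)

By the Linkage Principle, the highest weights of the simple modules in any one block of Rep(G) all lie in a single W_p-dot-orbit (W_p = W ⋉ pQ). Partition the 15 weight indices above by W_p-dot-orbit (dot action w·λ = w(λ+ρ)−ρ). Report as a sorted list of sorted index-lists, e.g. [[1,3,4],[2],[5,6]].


Root system A_3: the 3×3 matrix C matches after relabeling.

Ā_11 reps of the 15 weights (A_3, coords as presented):

    [1] (5, 5, 0)
    [2] (1, 6, 3)
    [3] (1, 4, 5)
    [4] (1, 4, 5)
    [5] (1, 6, 3)
    [6] (5, 5, 0)
    [7] (1, 6, 3)
    [8] (1, 0, 7)
    [9] (4, 1, 0)
    [10] (1, 6, 3)
    [11] (5, 5, 0)
    [12] (1, 0, 7)
    [13] (1, 0, 7)
    [14] (1, 6, 3)
    [15] (5, 5, 0)

Partition of {1..15} into 5 W_11-dot-orbits:

[[1, 6, 11, 15], [2, 5, 7, 10, 14], [3, 4], [8, 12, 13], [9]]


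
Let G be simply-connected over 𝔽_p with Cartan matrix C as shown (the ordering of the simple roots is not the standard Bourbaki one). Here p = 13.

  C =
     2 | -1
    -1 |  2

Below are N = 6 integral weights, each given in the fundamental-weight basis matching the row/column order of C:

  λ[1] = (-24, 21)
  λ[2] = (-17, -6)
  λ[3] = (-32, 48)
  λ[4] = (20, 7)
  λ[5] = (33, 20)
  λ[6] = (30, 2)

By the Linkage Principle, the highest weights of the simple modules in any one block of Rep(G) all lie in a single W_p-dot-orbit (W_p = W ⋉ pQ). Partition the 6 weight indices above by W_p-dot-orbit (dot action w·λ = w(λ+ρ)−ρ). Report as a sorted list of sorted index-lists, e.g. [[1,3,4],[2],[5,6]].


Type A_2, rank 2, |W|=6; reorder rows/cols to standard.

Alcove-folded reps (p=13, 6 weights, presented ϖ-order):

    λ_1 → (3, 9)
    λ_2 → (3, 5)
    λ_3 → (3, 5)
    λ_4 → (3, 5)
    λ_5 → (3, 5)
    λ_6 → (3, 5)

These 6 weights hit 2 W_13-dot-orbits; sizes (1, 5):

[[1], [2, 3, 4, 5, 6]]


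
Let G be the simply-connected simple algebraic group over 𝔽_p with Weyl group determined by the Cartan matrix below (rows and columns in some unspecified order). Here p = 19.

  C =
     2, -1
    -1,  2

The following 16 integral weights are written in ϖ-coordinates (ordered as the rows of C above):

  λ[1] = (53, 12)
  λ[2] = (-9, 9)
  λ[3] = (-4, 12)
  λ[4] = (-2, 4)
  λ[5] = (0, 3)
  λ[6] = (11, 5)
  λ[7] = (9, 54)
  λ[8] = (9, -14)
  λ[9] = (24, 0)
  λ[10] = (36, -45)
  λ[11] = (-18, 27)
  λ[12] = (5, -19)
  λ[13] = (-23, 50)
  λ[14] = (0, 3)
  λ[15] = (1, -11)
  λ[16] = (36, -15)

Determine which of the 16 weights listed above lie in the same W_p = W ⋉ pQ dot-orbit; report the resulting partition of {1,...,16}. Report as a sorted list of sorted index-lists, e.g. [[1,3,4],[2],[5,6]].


Root system A_2: the 2×2 matrix C matches after relabeling.

Ā_19 reps of the 16 weights (A_2, coords as presented):

  λ_1+ρ ↦ (3, 10)
  λ_2+ρ ↦ (8, 2)
  λ_3+ρ ↦ (3, 10)
  λ_4+ρ ↦ (1, 4)
  λ_5+ρ ↦ (1, 4)
  λ_6+ρ ↦ (12, 6)
  λ_7+ρ ↦ (8, 2)
  λ_8+ρ ↦ (3, 10)
  λ_9+ρ ↦ (12, 6)
  λ_10+ρ ↦ (12, 6)
  λ_11+ρ ↦ (8, 2)
  λ_12+ρ ↦ (12, 6)
  λ_13+ρ ↦ (3, 10)
  λ_14+ρ ↦ (1, 4)
  λ_15+ρ ↦ (8, 2)
  λ_16+ρ ↦ (1, 4)

Linkage partition of the 16 weights (4 classes, p=19):

[[1, 3, 8, 13], [2, 7, 11, 15], [4, 5, 14, 16], [6, 9, 10, 12]]


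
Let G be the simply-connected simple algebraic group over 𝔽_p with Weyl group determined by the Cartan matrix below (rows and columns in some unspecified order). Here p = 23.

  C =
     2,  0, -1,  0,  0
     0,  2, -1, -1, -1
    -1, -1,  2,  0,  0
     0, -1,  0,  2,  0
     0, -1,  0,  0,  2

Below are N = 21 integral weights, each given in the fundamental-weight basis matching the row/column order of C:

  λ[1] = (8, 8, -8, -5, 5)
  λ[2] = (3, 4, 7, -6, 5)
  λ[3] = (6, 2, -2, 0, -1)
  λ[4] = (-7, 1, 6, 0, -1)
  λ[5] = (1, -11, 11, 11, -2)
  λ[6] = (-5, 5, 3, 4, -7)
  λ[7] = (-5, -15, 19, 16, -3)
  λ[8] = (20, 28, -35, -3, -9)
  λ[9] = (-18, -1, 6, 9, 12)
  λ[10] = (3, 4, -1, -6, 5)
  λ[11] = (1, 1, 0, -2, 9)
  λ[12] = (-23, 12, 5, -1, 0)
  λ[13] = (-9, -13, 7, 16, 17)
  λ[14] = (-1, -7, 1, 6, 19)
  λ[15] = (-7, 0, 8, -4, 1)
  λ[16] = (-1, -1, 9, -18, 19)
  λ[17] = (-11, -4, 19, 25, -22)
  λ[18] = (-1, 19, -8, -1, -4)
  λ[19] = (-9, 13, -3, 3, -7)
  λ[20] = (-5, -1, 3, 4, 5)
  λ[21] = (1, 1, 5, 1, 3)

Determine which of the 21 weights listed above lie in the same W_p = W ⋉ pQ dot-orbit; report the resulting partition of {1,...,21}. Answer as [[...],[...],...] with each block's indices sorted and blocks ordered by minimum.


C ↔ D_5 under row/col permutation; |W(D_5)| = 1920.

Ā_23 reps of the 21 weights (D_5, coords as presented):

    λ_1 → (2, 2, 5, 2, 4)
    λ_2 → (4, 0, 0, 5, 6)
    λ_3 → (6, 2, 1, 1, 0)
    λ_4 → (6, 2, 1, 1, 0)
    λ_5 → (2, 1, 1, 1, 10)
    λ_6 → (4, 0, 0, 5, 6)
    λ_7 → (4, 2, 0, 1, 14)
    λ_8 → (2, 2, 5, 2, 4)
    λ_9 → (0, 3, 7, 0, 3)
    λ_10 → (4, 0, 0, 5, 6)
    λ_11 → (2, 1, 1, 1, 10)
    λ_12 → (6, 2, 1, 1, 0)
    λ_13 → (4, 0, 0, 5, 6)
    λ_14 → (4, 2, 0, 1, 14)
    λ_15 → (6, 2, 1, 1, 0)
    λ_16 → (0, 3, 7, 0, 3)
    λ_17 → (6, 2, 1, 1, 0)
    λ_18 → (0, 3, 7, 0, 3)
    λ_19 → (2, 2, 5, 2, 4)
    λ_20 → (4, 0, 0, 5, 6)
    λ_21 → (2, 2, 5, 2, 4)

Linkage partition of the 21 weights (6 classes, p=23):

[[1, 8, 19, 21], [2, 6, 10, 13, 20], [3, 4, 12, 15, 17], [5, 11], [7, 14], [9, 16, 18]]


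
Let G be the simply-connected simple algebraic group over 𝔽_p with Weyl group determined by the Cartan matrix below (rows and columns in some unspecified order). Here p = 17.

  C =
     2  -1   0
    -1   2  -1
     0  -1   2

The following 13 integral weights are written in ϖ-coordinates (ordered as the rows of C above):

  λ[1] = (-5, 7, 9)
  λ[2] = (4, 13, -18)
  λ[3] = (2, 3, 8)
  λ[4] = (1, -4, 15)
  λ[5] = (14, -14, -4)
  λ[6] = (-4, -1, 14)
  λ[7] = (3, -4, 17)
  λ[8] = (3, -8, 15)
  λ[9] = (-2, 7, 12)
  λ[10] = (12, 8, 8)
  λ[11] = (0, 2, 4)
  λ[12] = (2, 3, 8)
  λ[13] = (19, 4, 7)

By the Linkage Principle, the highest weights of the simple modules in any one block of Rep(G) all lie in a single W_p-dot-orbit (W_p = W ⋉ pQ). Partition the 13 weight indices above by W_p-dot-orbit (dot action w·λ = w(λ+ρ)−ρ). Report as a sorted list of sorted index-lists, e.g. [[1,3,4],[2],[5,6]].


Type A_3, rank 3, |W|=24; reorder rows/cols to standard.

W_17-reps of the 13 weights in Ā_17 (same 3-coord order as C):

  λ_1+ρ ↦ (3, 4, 9)
  λ_2+ρ ↦ (0, 3, 12)
  λ_3+ρ ↦ (3, 4, 9)
  λ_4+ρ ↦ (1, 2, 13)
  λ_5+ρ ↦ (1, 2, 13)
  λ_6+ρ ↦ (0, 3, 12)
  λ_7+ρ ↦ (1, 2, 13)
  λ_8+ρ ↦ (3, 4, 9)
  λ_9+ρ ↦ (3, 4, 9)
  λ_10+ρ ↦ (1, 3, 5)
  λ_11+ρ ↦ (1, 3, 5)
  λ_12+ρ ↦ (3, 4, 9)
  λ_13+ρ ↦ (1, 3, 5)

The 13 indices split into 4 linkage classes (same alcove rep ⇔ same W_17-dot-orbit):

[[1, 3, 8, 9, 12], [2, 6], [4, 5, 7], [10, 11, 13]]


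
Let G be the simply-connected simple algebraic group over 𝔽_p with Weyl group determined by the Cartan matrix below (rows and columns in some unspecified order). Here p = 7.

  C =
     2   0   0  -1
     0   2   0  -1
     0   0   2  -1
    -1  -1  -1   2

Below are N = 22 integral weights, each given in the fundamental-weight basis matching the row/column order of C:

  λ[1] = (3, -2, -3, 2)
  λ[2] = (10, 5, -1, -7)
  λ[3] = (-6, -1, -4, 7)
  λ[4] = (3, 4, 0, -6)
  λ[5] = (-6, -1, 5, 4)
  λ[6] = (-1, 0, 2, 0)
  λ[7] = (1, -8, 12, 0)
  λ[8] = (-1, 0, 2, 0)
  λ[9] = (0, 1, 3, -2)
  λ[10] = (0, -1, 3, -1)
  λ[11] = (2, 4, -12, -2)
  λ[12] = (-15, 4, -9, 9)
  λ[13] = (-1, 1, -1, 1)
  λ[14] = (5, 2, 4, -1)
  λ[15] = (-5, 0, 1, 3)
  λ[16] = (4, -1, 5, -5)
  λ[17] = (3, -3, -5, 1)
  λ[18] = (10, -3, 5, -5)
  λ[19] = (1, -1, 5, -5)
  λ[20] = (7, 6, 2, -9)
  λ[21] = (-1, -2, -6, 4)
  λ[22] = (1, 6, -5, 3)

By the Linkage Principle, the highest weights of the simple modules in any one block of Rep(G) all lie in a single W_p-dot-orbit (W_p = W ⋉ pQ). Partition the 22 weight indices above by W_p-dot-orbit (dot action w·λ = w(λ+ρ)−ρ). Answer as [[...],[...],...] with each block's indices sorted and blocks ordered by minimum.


C ↔ D_4 under row/col permutation; |W(D_4)| = 192.

Alcove-folded reps (p=7, 22 weights, presented ϖ-order):

  λ_1 → (4, 1, 2, 0)
  λ_2 → (1, 4, 2, 0)
  λ_3 → (4, 1, 2, 0)
  λ_4 → (1, 0, 4, 0)
  λ_5 → (1, 4, 2, 0)
  λ_6 → (0, 1, 3, 1)
  λ_7 → (1, 4, 2, 0)
  λ_8 → (0, 1, 3, 1)
  λ_9 → (0, 1, 3, 1)
  λ_10 → (1, 0, 4, 0)
  λ_11 → (0, 2, 0, 2)
  λ_12 → (4, 1, 2, 0)
  λ_13 → (0, 2, 0, 2)
  λ_14 → (1, 4, 2, 0)
  λ_15 → (4, 1, 2, 0)
  λ_16 → (1, 4, 2, 0)
  λ_17 → (0, 2, 0, 2)
  λ_18 → (1, 0, 4, 0)
  λ_19 → (0, 2, 0, 2)
  λ_20 → (1, 0, 4, 0)
  λ_21 → (1, 0, 4, 0)
  λ_22 → (4, 1, 2, 0)

Grouping the 22 weights by Ā_7-representative: 5 linkage classes.

[[1, 3, 12, 15, 22], [2, 5, 7, 14, 16], [4, 10, 18, 20, 21], [6, 8, 9], [11, 13, 17, 19]]


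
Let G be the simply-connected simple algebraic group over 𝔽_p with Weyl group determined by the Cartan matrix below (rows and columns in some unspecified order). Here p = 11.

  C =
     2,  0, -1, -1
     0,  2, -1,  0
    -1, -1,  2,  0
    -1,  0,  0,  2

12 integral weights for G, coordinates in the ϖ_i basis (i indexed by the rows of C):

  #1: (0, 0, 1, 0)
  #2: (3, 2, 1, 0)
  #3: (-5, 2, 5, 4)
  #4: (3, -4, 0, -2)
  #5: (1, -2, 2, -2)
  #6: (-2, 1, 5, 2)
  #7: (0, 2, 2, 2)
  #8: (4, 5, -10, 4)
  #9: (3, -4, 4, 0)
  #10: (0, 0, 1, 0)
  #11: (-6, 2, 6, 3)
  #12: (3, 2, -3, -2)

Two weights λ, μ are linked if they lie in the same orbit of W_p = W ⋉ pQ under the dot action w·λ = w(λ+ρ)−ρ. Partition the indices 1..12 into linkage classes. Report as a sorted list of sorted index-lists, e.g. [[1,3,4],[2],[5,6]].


Type A_4, rank 4, |W|=120; reorder rows/cols to standard.

Alcove-folded reps (p=11, 12 weights, presented ϖ-order):

  [1] (1, 1, 2, 1);  [2] (4, 3, 2, 1);  [3] (4, 3, 2, 1);  [4] (1, 1, 2, 1);  [5] (1, 1, 2, 1);  [6] (1, 2, 5, 2);  [7] (1, 3, 3, 3);  [8] (4, 3, 2, 1);  [9] (4, 3, 2, 1);  [10] (1, 1, 2, 1);  [11] (4, 3, 2, 1);  [12] (1, 1, 2, 1)

Partition of {1..12} into 4 W_11-dot-orbits:

[[1, 4, 5, 10, 12], [2, 3, 8, 9, 11], [6], [7]]


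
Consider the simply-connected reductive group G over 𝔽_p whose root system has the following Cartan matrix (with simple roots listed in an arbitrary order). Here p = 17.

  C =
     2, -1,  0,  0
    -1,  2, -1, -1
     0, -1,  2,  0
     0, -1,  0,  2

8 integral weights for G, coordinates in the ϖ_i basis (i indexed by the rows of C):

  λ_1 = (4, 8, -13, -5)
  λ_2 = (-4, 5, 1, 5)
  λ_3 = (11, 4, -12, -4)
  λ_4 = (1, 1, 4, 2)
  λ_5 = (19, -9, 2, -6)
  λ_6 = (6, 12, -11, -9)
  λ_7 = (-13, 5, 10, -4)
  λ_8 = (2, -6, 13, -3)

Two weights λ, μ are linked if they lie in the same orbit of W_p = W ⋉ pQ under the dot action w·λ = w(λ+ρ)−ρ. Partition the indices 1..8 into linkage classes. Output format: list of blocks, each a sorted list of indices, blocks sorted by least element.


C ↔ D_4 under row/col permutation; |W(D_4)| = 192.

Ā_17 reps of the 8 weights (D_4, coords as presented):

    λ_1+ρ ↦ (2, 2, 5, 3)
    λ_2+ρ ↦ (3, 3, 2, 6)
    λ_3+ρ ↦ (3, 3, 2, 6)
    λ_4+ρ ↦ (2, 2, 5, 3)
    λ_5+ρ ↦ (2, 2, 5, 3)
    λ_6+ρ ↦ (2, 2, 5, 3)
    λ_7+ρ ↦ (3, 3, 2, 6)
    λ_8+ρ ↦ (2, 2, 5, 3)

Partition of {1..8} into 2 W_17-dot-orbits:

[[1, 4, 5, 6, 8], [2, 3, 7]]


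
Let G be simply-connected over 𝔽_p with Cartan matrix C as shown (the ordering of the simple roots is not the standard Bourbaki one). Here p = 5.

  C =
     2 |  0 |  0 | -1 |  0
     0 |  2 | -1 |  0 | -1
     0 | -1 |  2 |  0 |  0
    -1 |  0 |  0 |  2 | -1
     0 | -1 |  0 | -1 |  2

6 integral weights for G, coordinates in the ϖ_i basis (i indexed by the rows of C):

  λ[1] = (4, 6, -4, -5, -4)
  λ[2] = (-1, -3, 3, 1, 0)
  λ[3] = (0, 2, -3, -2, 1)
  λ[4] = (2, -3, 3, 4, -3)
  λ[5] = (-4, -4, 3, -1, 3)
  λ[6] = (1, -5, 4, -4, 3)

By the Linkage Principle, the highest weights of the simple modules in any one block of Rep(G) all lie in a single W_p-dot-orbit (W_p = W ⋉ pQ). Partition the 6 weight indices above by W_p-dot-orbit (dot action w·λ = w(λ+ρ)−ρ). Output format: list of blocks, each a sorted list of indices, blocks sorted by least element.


Type A_5, rank 5, |W|=720; reorder rows/cols to standard.

Ā_5 reps of the 6 weights (A_5, coords as presented):

  [1] (0, 1, 2, 1, 1) · [2] (0, 1, 2, 1, 1) · [3] (0, 1, 2, 1, 1) · [4] (0, 1, 2, 1, 1) · [5] (0, 1, 1, 1, 2) · [6] (0, 1, 1, 1, 2)

2 distinct reps among the 6 weights ⇒ 2 W_5-linkage classes:

[[1, 2, 3, 4], [5, 6]]


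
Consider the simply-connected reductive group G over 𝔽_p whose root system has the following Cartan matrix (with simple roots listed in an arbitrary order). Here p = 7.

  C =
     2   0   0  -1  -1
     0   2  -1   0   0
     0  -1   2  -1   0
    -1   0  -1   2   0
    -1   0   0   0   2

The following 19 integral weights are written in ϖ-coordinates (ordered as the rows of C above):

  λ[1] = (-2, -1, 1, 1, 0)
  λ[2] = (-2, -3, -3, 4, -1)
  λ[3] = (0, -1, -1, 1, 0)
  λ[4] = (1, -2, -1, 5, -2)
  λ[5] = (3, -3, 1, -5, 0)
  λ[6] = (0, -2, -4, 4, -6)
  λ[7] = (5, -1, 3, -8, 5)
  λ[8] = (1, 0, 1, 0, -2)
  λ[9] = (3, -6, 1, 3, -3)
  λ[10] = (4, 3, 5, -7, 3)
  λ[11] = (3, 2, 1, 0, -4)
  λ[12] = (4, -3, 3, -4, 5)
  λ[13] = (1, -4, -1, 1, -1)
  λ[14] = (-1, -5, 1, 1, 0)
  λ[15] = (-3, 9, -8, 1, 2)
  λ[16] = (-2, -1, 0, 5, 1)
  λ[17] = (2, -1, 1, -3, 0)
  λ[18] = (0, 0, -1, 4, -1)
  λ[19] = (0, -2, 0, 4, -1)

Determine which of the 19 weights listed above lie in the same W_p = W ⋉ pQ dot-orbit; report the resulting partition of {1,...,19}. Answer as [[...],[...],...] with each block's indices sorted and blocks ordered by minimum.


Cartan matrix: type A_5 (|W|=720); un-permuting the 5 rows.

Folding the 19 weights λ_j+ρ into Ā_7 (reps in the given 5-coord order):

  λ_1+ρ ↦ (1, 0, 2, 1, 0)
  λ_2+ρ ↦ (0, 2, 2, 0, 1)
  λ_3+ρ ↦ (1, 0, 0, 2, 1)
  λ_4+ρ ↦ (1, 1, 0, 5, 0)
  λ_5+ρ ↦ (0, 2, 2, 0, 1)
  λ_6+ρ ↦ (1, 1, 2, 1, 1)
  λ_7+ρ ↦ (1, 0, 2, 1, 0)
  λ_8+ρ ↦ (1, 1, 2, 1, 1)
  λ_9+ρ ↦ (1, 1, 2, 1, 1)
  λ_10+ρ ↦ (2, 0, 2, 1, 1)
  λ_11+ρ ↦ (1, 0, 2, 1, 0)
  λ_12+ρ ↦ (1, 1, 2, 1, 1)
  λ_13+ρ ↦ (1, 0, 2, 1, 0)
  λ_14+ρ ↦ (0, 2, 2, 0, 1)
  λ_15+ρ ↦ (1, 0, 0, 2, 1)
  λ_16+ρ ↦ (1, 1, 0, 5, 0)
  λ_17+ρ ↦ (1, 0, 0, 2, 1)
  λ_18+ρ ↦ (1, 1, 0, 5, 0)
  λ_19+ρ ↦ (1, 1, 0, 5, 0)

Grouping the 19 weights by Ā_7-representative: 6 linkage classes.

[[1, 7, 11, 13], [2, 5, 14], [3, 15, 17], [4, 16, 18, 19], [6, 8, 9, 12], [10]]
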